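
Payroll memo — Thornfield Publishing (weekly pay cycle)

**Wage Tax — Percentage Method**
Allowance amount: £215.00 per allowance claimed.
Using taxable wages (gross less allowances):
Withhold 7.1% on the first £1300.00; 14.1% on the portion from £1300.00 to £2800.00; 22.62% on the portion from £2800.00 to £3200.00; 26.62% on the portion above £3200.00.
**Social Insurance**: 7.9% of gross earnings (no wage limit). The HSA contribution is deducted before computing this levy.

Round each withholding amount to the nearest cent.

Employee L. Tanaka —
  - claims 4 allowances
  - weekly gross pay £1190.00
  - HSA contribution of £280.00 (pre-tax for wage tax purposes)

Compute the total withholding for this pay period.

£75.44

Wage Tax: taxable = £1190.00 − £280.00 − 4×£215.00 = £50.00
  7.1% × £50.00 = £3.55
Social Insurance: 7.9% × £910.00 = £71.89
Total: £3.55 + £71.89 = £75.44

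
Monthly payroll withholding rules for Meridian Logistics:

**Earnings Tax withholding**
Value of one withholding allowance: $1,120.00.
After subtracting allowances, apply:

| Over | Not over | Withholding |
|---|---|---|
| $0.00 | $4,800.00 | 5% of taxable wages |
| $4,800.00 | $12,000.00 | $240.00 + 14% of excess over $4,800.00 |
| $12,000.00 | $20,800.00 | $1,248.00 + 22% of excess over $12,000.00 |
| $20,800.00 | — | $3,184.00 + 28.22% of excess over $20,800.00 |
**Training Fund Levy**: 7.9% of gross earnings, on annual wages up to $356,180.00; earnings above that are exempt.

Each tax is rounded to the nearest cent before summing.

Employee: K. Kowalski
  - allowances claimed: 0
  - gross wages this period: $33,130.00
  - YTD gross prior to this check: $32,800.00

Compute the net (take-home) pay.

$23,849.20

Earnings Tax: taxable = $33,130.00
  $3,184.00 + 28.22% × ($33,130.00 − $20,800.00) = $3,184.00 + 28.22% × $12,330.00 = $6,663.53
Training Fund Levy: 7.9% × $33,130.00 = $2,617.27
Total withheld: $6,663.53 + $2,617.27 = $9,280.80
Net pay: $33,130.00 − $9,280.80 = $23,849.20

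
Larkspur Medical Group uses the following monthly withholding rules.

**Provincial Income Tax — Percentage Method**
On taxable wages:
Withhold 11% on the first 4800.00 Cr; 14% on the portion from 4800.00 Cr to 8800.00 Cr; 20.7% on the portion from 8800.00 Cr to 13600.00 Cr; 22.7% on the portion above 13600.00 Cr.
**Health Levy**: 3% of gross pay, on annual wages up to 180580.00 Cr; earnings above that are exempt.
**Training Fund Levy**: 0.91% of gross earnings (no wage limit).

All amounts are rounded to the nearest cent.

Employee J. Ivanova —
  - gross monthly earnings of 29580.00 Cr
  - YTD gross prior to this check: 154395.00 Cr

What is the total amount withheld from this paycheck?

Provincial Income Tax: taxable = 29580.00 Cr
  2081.60 Cr + 22.7% × (29580.00 Cr − 13600.00 Cr) = 2081.60 Cr + 22.7% × 15980.00 Cr = 5709.06 Cr
Health Levy: cap 180580.00 Cr − YTD 154395.00 Cr = 26185.00 Cr subject; 3% × 26185.00 Cr = 785.55 Cr
Training Fund Levy: 0.91% × 29580.00 Cr = 269.18 Cr
Total: 5709.06 Cr + 785.55 Cr + 269.18 Cr = 6763.79 Cr

6763.79 Cr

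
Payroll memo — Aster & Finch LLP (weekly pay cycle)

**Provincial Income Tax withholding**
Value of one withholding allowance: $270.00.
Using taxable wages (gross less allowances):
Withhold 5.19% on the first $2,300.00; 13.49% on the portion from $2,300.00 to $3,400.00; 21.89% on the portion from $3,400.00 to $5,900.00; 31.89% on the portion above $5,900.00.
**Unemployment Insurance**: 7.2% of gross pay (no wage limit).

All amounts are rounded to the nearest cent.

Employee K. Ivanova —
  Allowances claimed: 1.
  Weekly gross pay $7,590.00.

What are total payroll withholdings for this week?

$1,814.33

Provincial Income Tax: taxable = $7,590.00 − 1×$270.00 = $7,320.00
  $815.01 + 31.89% × ($7,320.00 − $5,900.00) = $815.01 + 31.89% × $1,420.00 = $1,267.85
Unemployment Insurance: 7.2% × $7,590.00 = $546.48
Total: $1,267.85 + $546.48 = $1,814.33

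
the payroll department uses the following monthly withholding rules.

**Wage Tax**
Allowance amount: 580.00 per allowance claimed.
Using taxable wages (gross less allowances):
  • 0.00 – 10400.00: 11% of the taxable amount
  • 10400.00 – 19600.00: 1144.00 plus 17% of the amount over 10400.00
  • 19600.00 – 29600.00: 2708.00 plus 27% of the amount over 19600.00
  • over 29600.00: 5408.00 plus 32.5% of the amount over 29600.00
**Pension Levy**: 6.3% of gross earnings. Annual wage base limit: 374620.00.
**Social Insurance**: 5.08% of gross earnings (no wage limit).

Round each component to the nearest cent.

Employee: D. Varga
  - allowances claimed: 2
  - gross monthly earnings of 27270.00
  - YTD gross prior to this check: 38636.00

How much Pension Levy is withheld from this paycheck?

Pension Levy: 6.3% × 27270.00 = 1718.01

1718.01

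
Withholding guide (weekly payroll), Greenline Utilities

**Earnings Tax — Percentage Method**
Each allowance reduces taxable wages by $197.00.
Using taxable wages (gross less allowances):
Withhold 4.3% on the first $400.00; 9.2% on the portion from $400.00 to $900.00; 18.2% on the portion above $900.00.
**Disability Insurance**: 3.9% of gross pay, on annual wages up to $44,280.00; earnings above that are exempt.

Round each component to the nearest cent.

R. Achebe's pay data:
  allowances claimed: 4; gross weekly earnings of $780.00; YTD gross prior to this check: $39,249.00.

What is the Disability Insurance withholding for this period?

$30.42

Disability Insurance: 3.9% × $780.00 = $30.42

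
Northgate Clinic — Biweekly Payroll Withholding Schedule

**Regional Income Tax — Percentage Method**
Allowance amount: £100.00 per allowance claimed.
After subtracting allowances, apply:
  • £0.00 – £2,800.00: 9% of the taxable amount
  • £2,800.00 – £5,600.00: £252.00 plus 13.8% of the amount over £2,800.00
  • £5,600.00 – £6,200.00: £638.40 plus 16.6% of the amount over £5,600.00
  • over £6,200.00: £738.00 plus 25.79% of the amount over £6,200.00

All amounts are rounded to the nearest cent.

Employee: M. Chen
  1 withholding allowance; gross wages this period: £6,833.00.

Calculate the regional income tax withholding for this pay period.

Regional Income Tax: taxable = £6,833.00 − 1×£100.00 = £6,733.00
  £738.00 + 25.79% × (£6,733.00 − £6,200.00) = £738.00 + 25.79% × £533.00 = £875.46

£875.46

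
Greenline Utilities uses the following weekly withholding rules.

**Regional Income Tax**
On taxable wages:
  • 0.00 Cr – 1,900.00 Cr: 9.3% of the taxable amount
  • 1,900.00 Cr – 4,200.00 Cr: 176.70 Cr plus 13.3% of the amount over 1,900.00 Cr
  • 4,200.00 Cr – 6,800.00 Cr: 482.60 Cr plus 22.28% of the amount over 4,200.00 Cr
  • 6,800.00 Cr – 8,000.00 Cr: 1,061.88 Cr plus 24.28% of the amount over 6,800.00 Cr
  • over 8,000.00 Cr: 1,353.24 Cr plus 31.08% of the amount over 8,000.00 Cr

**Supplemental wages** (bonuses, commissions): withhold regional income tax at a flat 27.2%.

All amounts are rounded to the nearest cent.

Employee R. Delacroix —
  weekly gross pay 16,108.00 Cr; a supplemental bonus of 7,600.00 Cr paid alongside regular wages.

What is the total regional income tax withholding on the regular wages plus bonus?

Regional Income Tax: taxable = 16,108.00 Cr
  1,353.24 Cr + 31.08% × (16,108.00 Cr − 8,000.00 Cr) = 1,353.24 Cr + 31.08% × 8,108.00 Cr = 3,873.21 Cr
Supplemental (27.2% flat on bonus): 27.2% × 7,600.00 Cr = 2,067.20 Cr
Total regional income tax: 3,873.21 Cr + 2,067.20 Cr = 5,940.41 Cr

5,940.41 Cr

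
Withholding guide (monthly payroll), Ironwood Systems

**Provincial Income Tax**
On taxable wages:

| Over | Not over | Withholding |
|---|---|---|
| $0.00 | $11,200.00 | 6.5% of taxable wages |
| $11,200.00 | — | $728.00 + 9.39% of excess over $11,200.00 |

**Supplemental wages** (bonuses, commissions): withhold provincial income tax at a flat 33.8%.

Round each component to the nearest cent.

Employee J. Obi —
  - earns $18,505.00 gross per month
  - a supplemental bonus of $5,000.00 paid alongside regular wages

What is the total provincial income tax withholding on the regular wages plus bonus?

$3,103.94

Provincial Income Tax: taxable = $18,505.00
  $728.00 + 9.39% × ($18,505.00 − $11,200.00) = $728.00 + 9.39% × $7,305.00 = $1,413.94
Supplemental (33.8% flat on bonus): 33.8% × $5,000.00 = $1,690.00
Total provincial income tax: $1,413.94 + $1,690.00 = $3,103.94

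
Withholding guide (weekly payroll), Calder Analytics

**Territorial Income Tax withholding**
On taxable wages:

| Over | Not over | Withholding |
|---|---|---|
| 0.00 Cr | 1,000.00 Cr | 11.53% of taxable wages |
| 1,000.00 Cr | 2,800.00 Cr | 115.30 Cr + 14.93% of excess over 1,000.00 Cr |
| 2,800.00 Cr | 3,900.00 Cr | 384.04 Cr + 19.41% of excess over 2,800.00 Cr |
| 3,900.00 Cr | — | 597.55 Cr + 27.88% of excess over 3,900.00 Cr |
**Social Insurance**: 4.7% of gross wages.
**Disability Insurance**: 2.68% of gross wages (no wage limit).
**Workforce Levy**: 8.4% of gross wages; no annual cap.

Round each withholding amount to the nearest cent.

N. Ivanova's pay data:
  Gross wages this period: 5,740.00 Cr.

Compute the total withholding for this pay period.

Territorial Income Tax: taxable = 5,740.00 Cr
  597.55 Cr + 27.88% × (5,740.00 Cr − 3,900.00 Cr) = 597.55 Cr + 27.88% × 1,840.00 Cr = 1,110.54 Cr
Social Insurance: 4.7% × 5,740.00 Cr = 269.78 Cr
Disability Insurance: 2.68% × 5,740.00 Cr = 153.83 Cr
Workforce Levy: 8.4% × 5,740.00 Cr = 482.16 Cr
Total: 1,110.54 Cr + 269.78 Cr + 153.83 Cr + 482.16 Cr = 2,016.31 Cr

2,016.31 Cr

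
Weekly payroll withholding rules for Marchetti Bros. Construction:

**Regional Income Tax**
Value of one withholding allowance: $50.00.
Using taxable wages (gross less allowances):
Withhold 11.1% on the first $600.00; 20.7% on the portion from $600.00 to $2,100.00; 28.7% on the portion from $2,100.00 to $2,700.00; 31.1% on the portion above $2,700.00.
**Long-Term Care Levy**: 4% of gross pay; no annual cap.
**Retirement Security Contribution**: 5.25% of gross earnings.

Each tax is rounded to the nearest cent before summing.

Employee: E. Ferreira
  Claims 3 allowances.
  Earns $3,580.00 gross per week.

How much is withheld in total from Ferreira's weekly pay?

$1,107.48

Regional Income Tax: taxable = $3,580.00 − 3×$50.00 = $3,430.00
  $549.30 + 31.1% × ($3,430.00 − $2,700.00) = $549.30 + 31.1% × $730.00 = $776.33
Long-Term Care Levy: 4% × $3,580.00 = $143.20
Retirement Security Contribution: 5.25% × $3,580.00 = $187.95
Total: $776.33 + $143.20 + $187.95 = $1,107.48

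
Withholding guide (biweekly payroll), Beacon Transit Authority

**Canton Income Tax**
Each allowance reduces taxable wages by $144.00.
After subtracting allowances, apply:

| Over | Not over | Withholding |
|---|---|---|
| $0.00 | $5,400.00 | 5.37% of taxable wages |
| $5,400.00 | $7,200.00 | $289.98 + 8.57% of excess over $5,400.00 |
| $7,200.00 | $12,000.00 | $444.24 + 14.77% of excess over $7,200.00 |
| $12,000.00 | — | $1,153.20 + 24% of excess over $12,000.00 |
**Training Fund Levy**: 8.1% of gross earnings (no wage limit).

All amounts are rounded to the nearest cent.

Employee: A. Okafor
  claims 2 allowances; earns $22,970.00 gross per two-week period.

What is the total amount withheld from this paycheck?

Canton Income Tax: taxable = $22,970.00 − 2×$144.00 = $22,682.00
  $1,153.20 + 24% × ($22,682.00 − $12,000.00) = $1,153.20 + 24% × $10,682.00 = $3,716.88
Training Fund Levy: 8.1% × $22,970.00 = $1,860.57
Total: $3,716.88 + $1,860.57 = $5,577.45

$5,577.45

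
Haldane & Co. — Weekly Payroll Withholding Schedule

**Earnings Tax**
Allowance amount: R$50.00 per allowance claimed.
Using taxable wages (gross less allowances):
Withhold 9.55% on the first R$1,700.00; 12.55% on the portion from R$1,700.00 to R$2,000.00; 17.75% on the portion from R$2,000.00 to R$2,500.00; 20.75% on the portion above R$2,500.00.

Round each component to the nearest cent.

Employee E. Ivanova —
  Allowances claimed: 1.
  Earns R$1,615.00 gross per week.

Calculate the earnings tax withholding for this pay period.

Earnings Tax: taxable = R$1,615.00 − 1×R$50.00 = R$1,565.00
  9.55% × R$1,565.00 = R$149.46

R$149.46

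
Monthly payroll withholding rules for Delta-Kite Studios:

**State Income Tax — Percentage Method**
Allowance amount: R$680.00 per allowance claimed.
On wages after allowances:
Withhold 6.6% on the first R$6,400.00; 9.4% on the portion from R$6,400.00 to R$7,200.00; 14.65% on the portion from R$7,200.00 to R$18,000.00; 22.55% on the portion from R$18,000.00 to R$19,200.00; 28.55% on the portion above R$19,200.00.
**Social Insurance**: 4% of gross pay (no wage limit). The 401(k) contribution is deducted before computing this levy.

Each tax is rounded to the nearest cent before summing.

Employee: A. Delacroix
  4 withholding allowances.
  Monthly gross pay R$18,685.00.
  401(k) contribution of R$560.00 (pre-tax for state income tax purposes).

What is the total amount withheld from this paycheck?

State Income Tax: taxable = R$18,685.00 − R$560.00 − 4×R$680.00 = R$15,405.00
  R$497.60 + 14.65% × (R$15,405.00 − R$7,200.00) = R$497.60 + 14.65% × R$8,205.00 = R$1,699.63
Social Insurance: 4% × R$18,125.00 = R$725.00
Total: R$1,699.63 + R$725.00 = R$2,424.63

R$2,424.63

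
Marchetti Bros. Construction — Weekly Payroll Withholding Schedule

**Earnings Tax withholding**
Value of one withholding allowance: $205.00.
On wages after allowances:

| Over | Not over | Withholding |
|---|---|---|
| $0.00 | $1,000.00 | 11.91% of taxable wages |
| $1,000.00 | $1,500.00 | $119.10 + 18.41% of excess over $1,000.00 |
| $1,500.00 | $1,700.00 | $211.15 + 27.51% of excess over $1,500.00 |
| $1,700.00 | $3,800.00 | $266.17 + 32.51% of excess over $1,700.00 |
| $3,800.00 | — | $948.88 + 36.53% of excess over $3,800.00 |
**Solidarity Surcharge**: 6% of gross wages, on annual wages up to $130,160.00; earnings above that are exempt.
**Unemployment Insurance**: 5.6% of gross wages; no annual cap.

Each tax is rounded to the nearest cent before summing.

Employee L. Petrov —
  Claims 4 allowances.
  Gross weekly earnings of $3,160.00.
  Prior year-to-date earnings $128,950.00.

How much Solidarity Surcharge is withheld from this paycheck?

Solidarity Surcharge: cap $130,160.00 − YTD $128,950.00 = $1,210.00 subject; 6% × $1,210.00 = $72.60

$72.60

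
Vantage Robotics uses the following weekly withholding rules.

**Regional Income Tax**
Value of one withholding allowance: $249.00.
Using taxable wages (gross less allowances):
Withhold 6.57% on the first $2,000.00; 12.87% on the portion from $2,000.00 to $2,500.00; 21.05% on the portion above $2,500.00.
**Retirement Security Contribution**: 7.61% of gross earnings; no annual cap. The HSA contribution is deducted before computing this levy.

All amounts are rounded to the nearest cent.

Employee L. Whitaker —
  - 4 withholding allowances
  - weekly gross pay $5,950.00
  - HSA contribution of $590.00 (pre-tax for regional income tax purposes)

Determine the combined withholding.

Regional Income Tax: taxable = $5,950.00 − $590.00 − 4×$249.00 = $4,364.00
  $195.75 + 21.05% × ($4,364.00 − $2,500.00) = $195.75 + 21.05% × $1,864.00 = $588.12
Retirement Security Contribution: 7.61% × $5,360.00 = $407.90
Total: $588.12 + $407.90 = $996.02

$996.02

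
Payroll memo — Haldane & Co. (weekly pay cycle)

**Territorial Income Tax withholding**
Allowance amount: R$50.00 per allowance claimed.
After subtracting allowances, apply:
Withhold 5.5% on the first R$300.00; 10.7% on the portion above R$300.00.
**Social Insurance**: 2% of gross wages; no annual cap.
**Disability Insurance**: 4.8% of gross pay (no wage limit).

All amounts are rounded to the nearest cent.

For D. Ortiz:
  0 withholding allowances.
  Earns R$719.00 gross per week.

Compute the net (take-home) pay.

Territorial Income Tax: taxable = R$719.00
  R$16.50 + 10.7% × (R$719.00 − R$300.00) = R$16.50 + 10.7% × R$419.00 = R$61.33
Social Insurance: 2% × R$719.00 = R$14.38
Disability Insurance: 4.8% × R$719.00 = R$34.51
Total withheld: R$61.33 + R$14.38 + R$34.51 = R$110.22
Net pay: R$719.00 − R$110.22 = R$608.78

R$608.78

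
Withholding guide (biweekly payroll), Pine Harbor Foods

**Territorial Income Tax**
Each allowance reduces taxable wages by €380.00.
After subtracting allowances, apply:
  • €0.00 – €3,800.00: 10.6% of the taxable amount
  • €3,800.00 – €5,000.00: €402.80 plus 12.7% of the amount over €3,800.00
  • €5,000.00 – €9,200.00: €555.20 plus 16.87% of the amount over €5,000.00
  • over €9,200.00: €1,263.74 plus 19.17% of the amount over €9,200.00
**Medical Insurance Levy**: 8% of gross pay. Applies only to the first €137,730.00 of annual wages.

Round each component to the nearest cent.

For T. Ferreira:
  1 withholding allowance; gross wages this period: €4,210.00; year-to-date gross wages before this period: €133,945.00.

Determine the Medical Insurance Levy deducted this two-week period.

Medical Insurance Levy: cap €137,730.00 − YTD €133,945.00 = €3,785.00 subject; 8% × €3,785.00 = €302.80

€302.80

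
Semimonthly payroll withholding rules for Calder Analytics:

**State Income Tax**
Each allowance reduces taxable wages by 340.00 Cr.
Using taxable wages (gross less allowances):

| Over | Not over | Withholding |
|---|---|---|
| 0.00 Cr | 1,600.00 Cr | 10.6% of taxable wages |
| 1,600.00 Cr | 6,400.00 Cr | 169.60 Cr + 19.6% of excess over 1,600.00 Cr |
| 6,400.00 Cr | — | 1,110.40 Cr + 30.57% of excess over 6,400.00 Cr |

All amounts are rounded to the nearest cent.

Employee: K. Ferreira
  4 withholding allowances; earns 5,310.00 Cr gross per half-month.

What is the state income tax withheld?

630.20 Cr

State Income Tax: taxable = 5,310.00 Cr − 4×340.00 Cr = 3,950.00 Cr
  169.60 Cr + 19.6% × (3,950.00 Cr − 1,600.00 Cr) = 169.60 Cr + 19.6% × 2,350.00 Cr = 630.20 Cr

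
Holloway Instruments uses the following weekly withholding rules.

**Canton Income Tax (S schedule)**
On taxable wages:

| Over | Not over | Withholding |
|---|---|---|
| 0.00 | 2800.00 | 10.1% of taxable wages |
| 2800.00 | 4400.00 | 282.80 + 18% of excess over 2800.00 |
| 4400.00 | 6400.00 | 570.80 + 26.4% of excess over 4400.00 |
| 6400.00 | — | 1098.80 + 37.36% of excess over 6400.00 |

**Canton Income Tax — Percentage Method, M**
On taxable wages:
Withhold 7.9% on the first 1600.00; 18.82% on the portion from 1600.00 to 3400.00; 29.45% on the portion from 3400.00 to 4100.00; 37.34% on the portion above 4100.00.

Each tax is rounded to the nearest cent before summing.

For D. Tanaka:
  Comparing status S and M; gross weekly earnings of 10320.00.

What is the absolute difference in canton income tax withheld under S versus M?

430.55

Canton Income Tax (S): taxable = 10320.00
  1098.80 + 37.36% × (10320.00 − 6400.00) = 1098.80 + 37.36% × 3920.00 = 2563.31
Canton Income Tax (M): taxable = 10320.00
  671.31 + 37.34% × (10320.00 − 4100.00) = 671.31 + 37.34% × 6220.00 = 2993.86
Difference: |2563.31 − 2993.86| = 430.55 (higher under M)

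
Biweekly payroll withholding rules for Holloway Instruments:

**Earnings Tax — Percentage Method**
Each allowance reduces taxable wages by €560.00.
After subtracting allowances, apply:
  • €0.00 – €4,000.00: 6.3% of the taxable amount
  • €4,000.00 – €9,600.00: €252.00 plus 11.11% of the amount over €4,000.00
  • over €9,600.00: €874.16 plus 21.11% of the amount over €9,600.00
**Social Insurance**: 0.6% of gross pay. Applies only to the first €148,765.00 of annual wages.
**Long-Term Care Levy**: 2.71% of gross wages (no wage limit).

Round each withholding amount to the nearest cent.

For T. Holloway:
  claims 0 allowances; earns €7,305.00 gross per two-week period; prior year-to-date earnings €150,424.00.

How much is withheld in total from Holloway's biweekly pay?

Earnings Tax: taxable = €7,305.00
  €252.00 + 11.11% × (€7,305.00 − €4,000.00) = €252.00 + 11.11% × €3,305.00 = €619.19
Social Insurance: YTD €150,424.00 ≥ cap €148,765.00 → €0.00
Long-Term Care Levy: 2.71% × €7,305.00 = €197.97
Total: €619.19 + €0.00 + €197.97 = €817.16

€817.16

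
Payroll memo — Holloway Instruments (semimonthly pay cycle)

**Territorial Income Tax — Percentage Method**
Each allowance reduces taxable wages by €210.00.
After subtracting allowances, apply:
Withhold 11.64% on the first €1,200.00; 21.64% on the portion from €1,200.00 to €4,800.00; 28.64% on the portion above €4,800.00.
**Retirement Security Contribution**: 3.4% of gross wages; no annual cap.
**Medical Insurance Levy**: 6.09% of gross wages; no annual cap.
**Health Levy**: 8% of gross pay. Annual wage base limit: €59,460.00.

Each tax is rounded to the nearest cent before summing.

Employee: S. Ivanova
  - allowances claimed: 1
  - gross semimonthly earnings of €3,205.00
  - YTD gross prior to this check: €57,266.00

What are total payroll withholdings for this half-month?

Territorial Income Tax: taxable = €3,205.00 − 1×€210.00 = €2,995.00
  €139.68 + 21.64% × (€2,995.00 − €1,200.00) = €139.68 + 21.64% × €1,795.00 = €528.12
Retirement Security Contribution: 3.4% × €3,205.00 = €108.97
Medical Insurance Levy: 6.09% × €3,205.00 = €195.18
Health Levy: cap €59,460.00 − YTD €57,266.00 = €2,194.00 subject; 8% × €2,194.00 = €175.52
Total: €528.12 + €108.97 + €195.18 + €175.52 = €1,007.79

€1,007.79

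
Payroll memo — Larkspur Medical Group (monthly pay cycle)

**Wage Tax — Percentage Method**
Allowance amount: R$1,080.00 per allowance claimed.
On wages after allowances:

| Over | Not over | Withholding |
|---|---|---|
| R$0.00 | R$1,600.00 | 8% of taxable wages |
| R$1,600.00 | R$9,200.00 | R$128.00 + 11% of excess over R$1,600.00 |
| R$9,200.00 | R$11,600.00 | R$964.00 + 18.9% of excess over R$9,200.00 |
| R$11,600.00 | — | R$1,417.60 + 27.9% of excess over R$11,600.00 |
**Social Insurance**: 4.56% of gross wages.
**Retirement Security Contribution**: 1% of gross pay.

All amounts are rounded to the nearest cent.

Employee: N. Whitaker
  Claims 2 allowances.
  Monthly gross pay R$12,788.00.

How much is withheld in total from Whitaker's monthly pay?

Wage Tax: taxable = R$12,788.00 − 2×R$1,080.00 = R$10,628.00
  R$964.00 + 18.9% × (R$10,628.00 − R$9,200.00) = R$964.00 + 18.9% × R$1,428.00 = R$1,233.89
Social Insurance: 4.56% × R$12,788.00 = R$583.13
Retirement Security Contribution: 1% × R$12,788.00 = R$127.88
Total: R$1,233.89 + R$583.13 + R$127.88 = R$1,944.90

R$1,944.90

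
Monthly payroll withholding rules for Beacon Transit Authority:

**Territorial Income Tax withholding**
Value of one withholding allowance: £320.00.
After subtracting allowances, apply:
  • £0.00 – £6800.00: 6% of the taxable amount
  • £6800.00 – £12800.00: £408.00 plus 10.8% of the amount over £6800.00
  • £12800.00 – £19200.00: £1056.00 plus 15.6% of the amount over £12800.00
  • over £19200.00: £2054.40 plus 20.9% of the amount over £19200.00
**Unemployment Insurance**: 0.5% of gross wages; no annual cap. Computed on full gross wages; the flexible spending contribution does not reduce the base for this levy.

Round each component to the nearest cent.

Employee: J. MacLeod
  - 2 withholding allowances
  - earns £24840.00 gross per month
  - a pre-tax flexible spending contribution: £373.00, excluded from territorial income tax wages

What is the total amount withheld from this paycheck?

Territorial Income Tax: taxable = £24840.00 − £373.00 − 2×£320.00 = £23827.00
  £2054.40 + 20.9% × (£23827.00 − £19200.00) = £2054.40 + 20.9% × £4627.00 = £3021.44
Unemployment Insurance: 0.5% × £24840.00 = £124.20
Total: £3021.44 + £124.20 = £3145.64

£3145.64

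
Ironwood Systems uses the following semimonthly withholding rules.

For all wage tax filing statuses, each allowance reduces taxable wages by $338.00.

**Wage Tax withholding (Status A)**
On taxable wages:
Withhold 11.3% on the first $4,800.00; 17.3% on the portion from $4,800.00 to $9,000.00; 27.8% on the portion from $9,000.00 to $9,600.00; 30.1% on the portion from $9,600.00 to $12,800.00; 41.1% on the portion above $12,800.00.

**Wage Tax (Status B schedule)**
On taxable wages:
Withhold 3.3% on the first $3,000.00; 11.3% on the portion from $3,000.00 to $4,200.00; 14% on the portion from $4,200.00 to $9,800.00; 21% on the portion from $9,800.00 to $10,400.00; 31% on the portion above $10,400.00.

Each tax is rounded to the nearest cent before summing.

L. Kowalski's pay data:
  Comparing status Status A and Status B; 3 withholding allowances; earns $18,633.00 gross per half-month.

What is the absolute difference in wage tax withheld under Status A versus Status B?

$997.12

Wage Tax (Status A): taxable = $18,633.00 − 3×$338.00 = $17,619.00
  $2,399.00 + 41.1% × ($17,619.00 − $12,800.00) = $2,399.00 + 41.1% × $4,819.00 = $4,379.61
Wage Tax (Status B): taxable = $18,633.00 − 3×$338.00 = $17,619.00
  $1,144.60 + 31% × ($17,619.00 − $10,400.00) = $1,144.60 + 31% × $7,219.00 = $3,382.49
Difference: |$4,379.61 − $3,382.49| = $997.12 (higher under Status A)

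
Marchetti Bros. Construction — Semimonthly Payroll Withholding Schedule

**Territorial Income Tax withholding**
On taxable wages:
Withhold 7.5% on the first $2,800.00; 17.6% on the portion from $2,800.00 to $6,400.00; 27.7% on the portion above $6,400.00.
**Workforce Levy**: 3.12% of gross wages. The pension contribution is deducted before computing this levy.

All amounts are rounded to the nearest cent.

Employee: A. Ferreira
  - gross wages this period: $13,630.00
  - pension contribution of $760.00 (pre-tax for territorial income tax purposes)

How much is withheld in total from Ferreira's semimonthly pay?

Territorial Income Tax: taxable = $13,630.00 − $760.00 = $12,870.00
  $843.60 + 27.7% × ($12,870.00 − $6,400.00) = $843.60 + 27.7% × $6,470.00 = $2,635.79
Workforce Levy: 3.12% × $12,870.00 = $401.54
Total: $2,635.79 + $401.54 = $3,037.33

$3,037.33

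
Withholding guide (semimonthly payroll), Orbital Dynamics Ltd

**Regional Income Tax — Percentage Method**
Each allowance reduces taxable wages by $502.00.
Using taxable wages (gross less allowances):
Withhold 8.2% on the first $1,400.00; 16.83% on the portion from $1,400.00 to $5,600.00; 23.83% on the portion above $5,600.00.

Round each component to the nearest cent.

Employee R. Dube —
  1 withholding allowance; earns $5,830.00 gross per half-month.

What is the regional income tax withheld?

Regional Income Tax: taxable = $5,830.00 − 1×$502.00 = $5,328.00
  $114.80 + 16.83% × ($5,328.00 − $1,400.00) = $114.80 + 16.83% × $3,928.00 = $775.88

$775.88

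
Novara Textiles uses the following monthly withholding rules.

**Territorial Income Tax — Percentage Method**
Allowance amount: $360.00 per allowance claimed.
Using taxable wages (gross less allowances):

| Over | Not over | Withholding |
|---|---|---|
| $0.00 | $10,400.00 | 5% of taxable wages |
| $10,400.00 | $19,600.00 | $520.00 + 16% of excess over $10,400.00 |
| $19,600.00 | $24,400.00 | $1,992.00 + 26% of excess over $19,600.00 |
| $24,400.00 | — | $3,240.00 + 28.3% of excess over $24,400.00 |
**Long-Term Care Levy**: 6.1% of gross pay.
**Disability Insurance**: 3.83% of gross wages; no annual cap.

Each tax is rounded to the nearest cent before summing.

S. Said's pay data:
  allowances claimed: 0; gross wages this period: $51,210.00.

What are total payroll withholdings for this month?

Territorial Income Tax: taxable = $51,210.00
  $3,240.00 + 28.3% × ($51,210.00 − $24,400.00) = $3,240.00 + 28.3% × $26,810.00 = $10,827.23
Long-Term Care Levy: 6.1% × $51,210.00 = $3,123.81
Disability Insurance: 3.83% × $51,210.00 = $1,961.34
Total: $10,827.23 + $3,123.81 + $1,961.34 = $15,912.38

$15,912.38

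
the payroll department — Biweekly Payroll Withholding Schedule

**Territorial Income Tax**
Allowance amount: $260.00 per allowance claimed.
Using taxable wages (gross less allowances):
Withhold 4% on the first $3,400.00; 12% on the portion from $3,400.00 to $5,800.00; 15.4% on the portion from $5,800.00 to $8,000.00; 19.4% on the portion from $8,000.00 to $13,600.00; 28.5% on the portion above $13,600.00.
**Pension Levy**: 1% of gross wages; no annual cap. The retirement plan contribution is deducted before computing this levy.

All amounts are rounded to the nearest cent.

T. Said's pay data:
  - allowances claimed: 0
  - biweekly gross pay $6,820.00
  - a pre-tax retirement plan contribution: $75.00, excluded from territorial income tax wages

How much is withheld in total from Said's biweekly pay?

$636.98

Territorial Income Tax: taxable = $6,820.00 − $75.00 = $6,745.00
  $424.00 + 15.4% × ($6,745.00 − $5,800.00) = $424.00 + 15.4% × $945.00 = $569.53
Pension Levy: 1% × $6,745.00 = $67.45
Total: $569.53 + $67.45 = $636.98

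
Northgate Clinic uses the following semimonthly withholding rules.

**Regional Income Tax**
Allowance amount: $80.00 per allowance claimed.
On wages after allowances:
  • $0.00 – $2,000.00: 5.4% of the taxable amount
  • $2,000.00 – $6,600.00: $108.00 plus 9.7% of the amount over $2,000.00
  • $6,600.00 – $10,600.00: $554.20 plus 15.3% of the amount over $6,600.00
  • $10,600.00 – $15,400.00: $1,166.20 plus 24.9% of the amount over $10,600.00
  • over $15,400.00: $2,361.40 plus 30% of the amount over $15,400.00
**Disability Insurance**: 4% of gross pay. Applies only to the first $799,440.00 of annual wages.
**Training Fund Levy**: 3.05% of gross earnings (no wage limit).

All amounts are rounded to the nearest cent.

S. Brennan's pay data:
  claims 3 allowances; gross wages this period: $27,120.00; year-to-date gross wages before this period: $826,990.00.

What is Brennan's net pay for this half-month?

Regional Income Tax: taxable = $27,120.00 − 3×$80.00 = $26,880.00
  $2,361.40 + 30% × ($26,880.00 − $15,400.00) = $2,361.40 + 30% × $11,480.00 = $5,805.40
Disability Insurance: YTD $826,990.00 ≥ cap $799,440.00 → $0.00
Training Fund Levy: 3.05% × $27,120.00 = $827.16
Total withheld: $5,805.40 + $0.00 + $827.16 = $6,632.56
Net pay: $27,120.00 − $6,632.56 = $20,487.44

$20,487.44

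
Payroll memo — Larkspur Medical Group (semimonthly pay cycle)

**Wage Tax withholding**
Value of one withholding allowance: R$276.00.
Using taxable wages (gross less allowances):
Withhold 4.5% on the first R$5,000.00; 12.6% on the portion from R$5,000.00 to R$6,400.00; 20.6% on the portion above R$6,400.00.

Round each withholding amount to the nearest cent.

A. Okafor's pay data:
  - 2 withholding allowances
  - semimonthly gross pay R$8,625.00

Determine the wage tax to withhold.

R$746.04

Wage Tax: taxable = R$8,625.00 − 2×R$276.00 = R$8,073.00
  R$401.40 + 20.6% × (R$8,073.00 − R$6,400.00) = R$401.40 + 20.6% × R$1,673.00 = R$746.04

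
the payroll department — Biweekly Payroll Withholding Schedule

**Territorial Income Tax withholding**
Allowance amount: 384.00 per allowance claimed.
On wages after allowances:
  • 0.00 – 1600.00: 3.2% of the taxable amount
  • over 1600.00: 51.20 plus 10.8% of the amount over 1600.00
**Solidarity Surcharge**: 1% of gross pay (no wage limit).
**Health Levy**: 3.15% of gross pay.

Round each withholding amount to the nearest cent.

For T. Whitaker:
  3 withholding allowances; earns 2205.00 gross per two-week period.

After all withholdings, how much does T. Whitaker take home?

Territorial Income Tax: taxable = 2205.00 − 3×384.00 = 1053.00
  3.2% × 1053.00 = 33.70
Solidarity Surcharge: 1% × 2205.00 = 22.05
Health Levy: 3.15% × 2205.00 = 69.46
Total withheld: 33.70 + 22.05 + 69.46 = 125.21
Net pay: 2205.00 − 125.21 = 2079.79

2079.79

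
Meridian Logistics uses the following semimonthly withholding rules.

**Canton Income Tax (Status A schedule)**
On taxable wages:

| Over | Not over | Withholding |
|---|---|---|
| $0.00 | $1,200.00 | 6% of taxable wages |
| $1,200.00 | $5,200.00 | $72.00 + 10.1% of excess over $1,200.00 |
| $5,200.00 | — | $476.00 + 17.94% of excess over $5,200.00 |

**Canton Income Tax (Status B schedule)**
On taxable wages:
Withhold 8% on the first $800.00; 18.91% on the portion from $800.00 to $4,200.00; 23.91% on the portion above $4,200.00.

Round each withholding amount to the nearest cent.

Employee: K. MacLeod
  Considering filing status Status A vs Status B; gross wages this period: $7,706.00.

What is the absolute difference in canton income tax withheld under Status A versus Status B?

Canton Income Tax (Status A): taxable = $7,706.00
  $476.00 + 17.94% × ($7,706.00 − $5,200.00) = $476.00 + 17.94% × $2,506.00 = $925.58
Canton Income Tax (Status B): taxable = $7,706.00
  $706.94 + 23.91% × ($7,706.00 − $4,200.00) = $706.94 + 23.91% × $3,506.00 = $1,545.22
Difference: |$925.58 − $1,545.22| = $619.64 (higher under Status B)

$619.64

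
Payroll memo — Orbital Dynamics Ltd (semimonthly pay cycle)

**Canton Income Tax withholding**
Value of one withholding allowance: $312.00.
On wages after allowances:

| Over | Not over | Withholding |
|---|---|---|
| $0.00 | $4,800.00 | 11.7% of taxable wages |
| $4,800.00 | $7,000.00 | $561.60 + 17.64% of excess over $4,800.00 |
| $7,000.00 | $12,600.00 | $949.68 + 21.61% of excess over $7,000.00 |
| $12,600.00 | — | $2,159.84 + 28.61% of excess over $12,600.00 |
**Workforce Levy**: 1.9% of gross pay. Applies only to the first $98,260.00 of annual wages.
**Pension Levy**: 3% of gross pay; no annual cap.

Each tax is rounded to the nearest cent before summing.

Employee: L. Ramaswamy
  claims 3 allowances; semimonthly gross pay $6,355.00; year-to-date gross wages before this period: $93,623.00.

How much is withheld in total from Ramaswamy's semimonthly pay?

$949.54

Canton Income Tax: taxable = $6,355.00 − 3×$312.00 = $5,419.00
  $561.60 + 17.64% × ($5,419.00 − $4,800.00) = $561.60 + 17.64% × $619.00 = $670.79
Workforce Levy: cap $98,260.00 − YTD $93,623.00 = $4,637.00 subject; 1.9% × $4,637.00 = $88.10
Pension Levy: 3% × $6,355.00 = $190.65
Total: $670.79 + $88.10 + $190.65 = $949.54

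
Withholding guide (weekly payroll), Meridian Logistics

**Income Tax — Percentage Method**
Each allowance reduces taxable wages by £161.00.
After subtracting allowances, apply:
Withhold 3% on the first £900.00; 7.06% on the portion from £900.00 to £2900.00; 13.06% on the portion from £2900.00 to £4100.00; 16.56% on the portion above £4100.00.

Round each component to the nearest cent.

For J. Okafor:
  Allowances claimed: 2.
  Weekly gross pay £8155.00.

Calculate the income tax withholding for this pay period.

£943.10

Income Tax: taxable = £8155.00 − 2×£161.00 = £7833.00
  £324.92 + 16.56% × (£7833.00 − £4100.00) = £324.92 + 16.56% × £3733.00 = £943.10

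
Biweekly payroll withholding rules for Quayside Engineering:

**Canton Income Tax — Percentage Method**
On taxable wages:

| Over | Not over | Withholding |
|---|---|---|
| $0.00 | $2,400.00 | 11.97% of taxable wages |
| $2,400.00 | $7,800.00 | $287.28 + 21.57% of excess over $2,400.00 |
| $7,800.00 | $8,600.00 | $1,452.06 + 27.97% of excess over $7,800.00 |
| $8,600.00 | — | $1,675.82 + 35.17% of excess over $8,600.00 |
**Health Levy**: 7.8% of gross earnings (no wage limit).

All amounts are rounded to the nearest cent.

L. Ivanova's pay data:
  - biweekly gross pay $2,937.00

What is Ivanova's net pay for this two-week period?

$2,304.80

Canton Income Tax: taxable = $2,937.00
  $287.28 + 21.57% × ($2,937.00 − $2,400.00) = $287.28 + 21.57% × $537.00 = $403.11
Health Levy: 7.8% × $2,937.00 = $229.09
Total withheld: $403.11 + $229.09 = $632.20
Net pay: $2,937.00 − $632.20 = $2,304.80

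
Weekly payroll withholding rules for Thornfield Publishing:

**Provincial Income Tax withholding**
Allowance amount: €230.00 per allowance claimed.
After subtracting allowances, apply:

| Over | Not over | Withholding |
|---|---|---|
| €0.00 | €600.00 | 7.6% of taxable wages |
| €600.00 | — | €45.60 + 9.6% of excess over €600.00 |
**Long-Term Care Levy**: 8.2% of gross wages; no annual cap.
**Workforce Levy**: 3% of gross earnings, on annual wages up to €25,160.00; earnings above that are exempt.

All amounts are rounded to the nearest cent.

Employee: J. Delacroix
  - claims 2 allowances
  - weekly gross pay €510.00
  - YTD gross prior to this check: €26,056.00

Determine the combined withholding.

Provincial Income Tax: taxable = €510.00 − 2×€230.00 = €50.00
  7.6% × €50.00 = €3.80
Long-Term Care Levy: 8.2% × €510.00 = €41.82
Workforce Levy: YTD €26,056.00 ≥ cap €25,160.00 → €0.00
Total: €3.80 + €41.82 + €0.00 = €45.62

€45.62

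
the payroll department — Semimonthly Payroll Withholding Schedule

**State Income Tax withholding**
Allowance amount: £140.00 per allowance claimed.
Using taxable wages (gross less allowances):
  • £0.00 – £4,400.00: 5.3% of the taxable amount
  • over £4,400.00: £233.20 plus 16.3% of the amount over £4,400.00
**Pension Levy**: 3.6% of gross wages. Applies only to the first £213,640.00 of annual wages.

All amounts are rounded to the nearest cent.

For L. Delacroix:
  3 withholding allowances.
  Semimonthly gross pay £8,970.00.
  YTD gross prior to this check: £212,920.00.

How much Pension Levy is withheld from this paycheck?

Pension Levy: cap £213,640.00 − YTD £212,920.00 = £720.00 subject; 3.6% × £720.00 = £25.92

£25.92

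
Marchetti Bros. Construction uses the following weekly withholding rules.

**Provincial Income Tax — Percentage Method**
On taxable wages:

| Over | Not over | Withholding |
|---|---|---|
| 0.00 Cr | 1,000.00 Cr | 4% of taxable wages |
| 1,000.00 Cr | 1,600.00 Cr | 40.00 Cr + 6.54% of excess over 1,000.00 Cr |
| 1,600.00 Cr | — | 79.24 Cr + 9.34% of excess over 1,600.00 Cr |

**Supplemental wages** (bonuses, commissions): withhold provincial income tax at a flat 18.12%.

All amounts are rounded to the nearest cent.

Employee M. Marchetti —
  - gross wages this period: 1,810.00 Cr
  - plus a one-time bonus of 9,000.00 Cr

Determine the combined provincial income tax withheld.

1,729.65 Cr

Provincial Income Tax: taxable = 1,810.00 Cr
  79.24 Cr + 9.34% × (1,810.00 Cr − 1,600.00 Cr) = 79.24 Cr + 9.34% × 210.00 Cr = 98.85 Cr
Supplemental (18.12% flat on bonus): 18.12% × 9,000.00 Cr = 1,630.80 Cr
Total provincial income tax: 98.85 Cr + 1,630.80 Cr = 1,729.65 Cr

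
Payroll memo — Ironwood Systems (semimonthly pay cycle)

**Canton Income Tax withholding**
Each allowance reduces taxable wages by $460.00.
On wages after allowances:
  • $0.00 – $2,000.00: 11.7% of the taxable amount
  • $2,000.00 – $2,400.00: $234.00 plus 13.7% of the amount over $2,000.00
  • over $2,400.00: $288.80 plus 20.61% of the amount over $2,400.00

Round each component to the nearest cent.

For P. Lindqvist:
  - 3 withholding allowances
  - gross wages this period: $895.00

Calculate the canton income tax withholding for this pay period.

Canton Income Tax: taxable = $895.00 − 3×$460.00 = $-485.00
  Taxable ≤ 0 → $0.00

$0.00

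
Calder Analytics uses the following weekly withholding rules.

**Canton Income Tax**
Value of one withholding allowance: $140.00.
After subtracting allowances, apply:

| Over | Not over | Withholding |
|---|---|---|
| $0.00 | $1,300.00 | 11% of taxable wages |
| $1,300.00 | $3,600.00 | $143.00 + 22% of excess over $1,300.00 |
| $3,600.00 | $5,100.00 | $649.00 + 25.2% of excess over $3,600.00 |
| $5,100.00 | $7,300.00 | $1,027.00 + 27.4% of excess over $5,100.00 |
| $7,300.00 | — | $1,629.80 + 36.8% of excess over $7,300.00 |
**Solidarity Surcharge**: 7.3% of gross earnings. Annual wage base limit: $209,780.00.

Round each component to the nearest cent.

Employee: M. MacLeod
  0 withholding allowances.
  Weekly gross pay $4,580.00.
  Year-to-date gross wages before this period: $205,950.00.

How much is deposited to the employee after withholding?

$3,404.45

Canton Income Tax: taxable = $4,580.00
  $649.00 + 25.2% × ($4,580.00 − $3,600.00) = $649.00 + 25.2% × $980.00 = $895.96
Solidarity Surcharge: cap $209,780.00 − YTD $205,950.00 = $3,830.00 subject; 7.3% × $3,830.00 = $279.59
Total withheld: $895.96 + $279.59 = $1,175.55
Net pay: $4,580.00 − $1,175.55 = $3,404.45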